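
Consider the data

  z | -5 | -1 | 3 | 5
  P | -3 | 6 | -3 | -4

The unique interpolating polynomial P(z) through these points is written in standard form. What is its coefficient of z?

Build the Lagrange basis polynomials:
L_0(z) = (z + 1)(z - 3)(z - 5) / [-320] = -(1/320)z^3 + (7/320)z^2 - (7/320)z - 3/64
L_1(z) = (z + 5)(z - 3)(z - 5) / [96] = (1/96)z^3 - (1/32)z^2 - (25/96)z + 25/32
L_2(z) = (z + 5)(z + 1)(z - 5) / [-64] = -(1/64)z^3 - (1/64)z^2 + (25/64)z + 25/64
L_3(z) = (z + 5)(z + 1)(z - 3) / [120] = (1/120)z^3 + (1/40)z^2 - (13/120)z - 1/8
P(z) = (-3)·L_0 + 6·L_1 + (-3)·L_2 + (-4)·L_3
Only the coefficient of z is needed; take it from each L_i and combine:
(-3)·(-7/320) + 6·(-25/96) + (-3)·(25/64) + (-4)·(-13/120) = -1073/480

-1073/480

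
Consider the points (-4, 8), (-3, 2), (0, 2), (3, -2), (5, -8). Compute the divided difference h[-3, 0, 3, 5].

-1/72

h[-3,0] = (2 - 2) / (0 - (-3)) = 0
h[0,3] = (-2 - 2) / (3 - 0) = -4/3
h[3,5] = (-8 - (-2)) / (5 - 3) = -3
h[-3,0,3] = (-4/3 - 0) / (3 - (-3)) = -2/9
h[0,3,5] = (-3 - (-4/3)) / (5 - 0) = -1/3
h[-3,0,3,5] = (-1/3 - (-2/9)) / (5 - (-3)) = -1/72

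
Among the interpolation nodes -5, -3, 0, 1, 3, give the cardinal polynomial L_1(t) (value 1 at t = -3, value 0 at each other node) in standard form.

L_1(t) = -(1/144)t^4 - (1/144)t^3 + (17/144)t^2 - (5/48)t

L_1(t) = (t + 5)t(t - 1)(t - 3) / [(2)·(-3)·(-4)·(-6)]
       = (t^4 + t^3 - 17t^2 + 15t) / (-144)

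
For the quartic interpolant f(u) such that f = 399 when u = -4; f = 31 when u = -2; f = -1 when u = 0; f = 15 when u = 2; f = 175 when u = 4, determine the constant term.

Build the Lagrange basis polynomials:
L_0(u) = (u + 2)u(u - 2)(u - 4) / [384] = (1/384)u^4 - (1/96)u^3 - (1/96)u^2 + (1/24)u
L_1(u) = (u + 4)u(u - 2)(u - 4) / [-96] = -(1/96)u^4 + (1/48)u^3 + (1/6)u^2 - (1/3)u
L_2(u) = (u + 4)(u + 2)(u - 2)(u - 4) / [64] = (1/64)u^4 - (5/16)u^2 + 1
L_3(u) = (u + 4)(u + 2)u(u - 4) / [-96] = -(1/96)u^4 - (1/48)u^3 + (1/6)u^2 + (1/3)u
L_4(u) = (u + 4)(u + 2)u(u - 2) / [384] = (1/384)u^4 + (1/96)u^3 - (1/96)u^2 - (1/24)u
f(u) = 399·L_0 + 31·L_1 + (-1)·L_2 + 15·L_3 + 175·L_4
Only the constant term is needed; take it from each L_i and combine:
399·(0) + 31·(0) + (-1)·(1) + 15·(0) + 175·(0) = -1

-1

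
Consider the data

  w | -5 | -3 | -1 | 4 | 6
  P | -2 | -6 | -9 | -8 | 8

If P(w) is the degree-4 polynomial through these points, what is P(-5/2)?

Evaluate each Lagrange basis at w = -5/2:
L_0(-5/2) = (1/2)·(-3/2)·(-13/2)·(-17/2)/[(-2)·(-4)·(-9)·(-11)] = -221/4224
L_1(-5/2) = (5/2)·(-3/2)·(-13/2)·(-17/2)/[(2)·(-2)·(-7)·(-9)] = 1105/1344
L_2(-5/2) = (5/2)·(1/2)·(-13/2)·(-17/2)/[(4)·(2)·(-5)·(-7)] = 221/896
L_3(-5/2) = (5/2)·(1/2)·(-3/2)·(-17/2)/[(9)·(7)·(5)·(-2)] = -17/672
L_4(-5/2) = (5/2)·(1/2)·(-3/2)·(-13/2)/[(11)·(9)·(7)·(2)] = 65/7392
Sum: (-2)·(-221/4224) + (-6)·(1105/1344) + (-9)·(221/896) + (-8)·(-17/672) + 8·(65/7392) = -200339/29568

-200339/29568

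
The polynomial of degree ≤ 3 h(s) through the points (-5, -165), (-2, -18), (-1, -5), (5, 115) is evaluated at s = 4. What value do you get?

60

Evaluate each Lagrange basis at s = 4:
L_0(4) = (6)·(5)·(-1)/[(-3)·(-4)·(-10)] = 1/4
L_1(4) = (9)·(5)·(-1)/[(3)·(-1)·(-7)] = -15/7
L_2(4) = (9)·(6)·(-1)/[(4)·(1)·(-6)] = 9/4
L_3(4) = (9)·(6)·(5)/[(10)·(7)·(6)] = 9/14
Sum: (-165)·(1/4) + (-18)·(-15/7) + (-5)·(9/4) + 115·(9/14) = 60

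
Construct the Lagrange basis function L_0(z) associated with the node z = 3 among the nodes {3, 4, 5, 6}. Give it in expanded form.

L_0(z) = (z - 4)(z - 5)(z - 6) / [(-1)·(-2)·(-3)]
       = (z^3 - 15z^2 + 74z - 120) / (-6)

L_0(z) = -(1/6)z^3 + (5/2)z^2 - (37/3)z + 20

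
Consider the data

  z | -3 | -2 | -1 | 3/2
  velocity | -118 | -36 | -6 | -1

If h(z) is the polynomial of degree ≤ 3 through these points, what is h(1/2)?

Evaluate each Lagrange basis at z = 1/2:
L_0(1/2) = (5/2)·(3/2)·(-1)/[(-1)·(-2)·(-9/2)] = 5/12
L_1(1/2) = (7/2)·(3/2)·(-1)/[(1)·(-1)·(-7/2)] = -3/2
L_2(1/2) = (7/2)·(5/2)·(-1)/[(2)·(1)·(-5/2)] = 7/4
L_3(1/2) = (7/2)·(5/2)·(3/2)/[(9/2)·(7/2)·(5/2)] = 1/3
Sum: (-118)·(5/12) + (-36)·(-3/2) + (-6)·(7/4) + (-1)·(1/3) = -6

-6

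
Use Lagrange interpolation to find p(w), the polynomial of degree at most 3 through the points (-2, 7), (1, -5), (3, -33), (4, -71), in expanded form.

Build the Lagrange basis polynomials:
L_0(w) = (w - 1)(w - 3)(w - 4) / [-90] = -(1/90)w^3 + (4/45)w^2 - (19/90)w + 2/15
L_1(w) = (w + 2)(w - 3)(w - 4) / [18] = (1/18)w^3 - (5/18)w^2 - (1/9)w + 4/3
L_2(w) = (w + 2)(w - 1)(w - 4) / [-10] = -(1/10)w^3 + (3/10)w^2 + (3/5)w - 4/5
L_3(w) = (w + 2)(w - 1)(w - 3) / [18] = (1/18)w^3 - (1/9)w^2 - (5/18)w + 1/3
p(w) = 7·L_0 + (-5)·L_1 + (-33)·L_2 + (-71)·L_3
  7·L_0(w) = -(7/90)w^3 + (28/45)w^2 - (133/90)w + 14/15
  (-5)·L_1(w) = -(5/18)w^3 + (25/18)w^2 + (5/9)w - 20/3
  (-33)·L_2(w) = (33/10)w^3 - (99/10)w^2 - (99/5)w + 132/5
  (-71)·L_3(w) = -(71/18)w^3 + (71/9)w^2 + (355/18)w - 71/3
Adding term by term: -w^3 - w - 3

p(w) = -w^3 - w - 3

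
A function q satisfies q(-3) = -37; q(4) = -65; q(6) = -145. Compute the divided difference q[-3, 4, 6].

q[-3,4] = (-65 - (-37)) / (4 - (-3)) = -4
q[4,6] = (-145 - (-65)) / (6 - 4) = -40
q[-3,4,6] = (-40 - (-4)) / (6 - (-3)) = -4

-4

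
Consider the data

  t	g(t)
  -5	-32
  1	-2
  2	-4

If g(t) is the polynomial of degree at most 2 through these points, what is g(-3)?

Using Newton's divided-difference form:
g[-5,1] = (-2 - (-32)) / (1 - (-5)) = 5
g[1,2] = (-4 - (-2)) / (2 - 1) = -2
g[-5,1,2] = (-2 - 5) / (2 - (-5)) = -1
g(-3) = -32 + 5·(2) + (-1)·(2)·(-4) = -14

-14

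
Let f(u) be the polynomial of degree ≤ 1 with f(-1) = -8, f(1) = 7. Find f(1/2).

L_0(1/2) = (-1/2)/[(-2)] = 1/4
L_1(1/2) = (3/2)/[(2)] = 3/4
Sum: (-8)·(1/4) + 7·(3/4) = 13/4

13/4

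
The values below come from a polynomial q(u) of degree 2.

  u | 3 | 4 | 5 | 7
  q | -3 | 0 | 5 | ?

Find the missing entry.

The 3 known values determine q uniquely (degree ≤ 2).
L_0(7) = (3)·(2)/[(-1)·(-2)] = 3
L_1(7) = (4)·(2)/[(1)·(-1)] = -8
L_2(7) = (4)·(3)/[(2)·(1)] = 6
Sum: (-3)·(3) + 0 + 5·(6) = 21

21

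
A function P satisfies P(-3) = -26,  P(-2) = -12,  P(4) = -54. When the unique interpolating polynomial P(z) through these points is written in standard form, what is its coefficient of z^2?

-3

Build the Lagrange basis polynomials:
L_0(z) = (z + 2)(z - 4) / [7] = (1/7)z^2 - (2/7)z - 8/7
L_1(z) = (z + 3)(z - 4) / [-6] = -(1/6)z^2 + (1/6)z + 2
L_2(z) = (z + 3)(z + 2) / [42] = (1/42)z^2 + (5/42)z + 1/7
P(z) = (-26)·L_0 + (-12)·L_1 + (-54)·L_2
Only the coefficient of z^2 is needed; take it from each L_i and combine:
(-26)·(1/7) + (-12)·(-1/6) + (-54)·(1/42) = -3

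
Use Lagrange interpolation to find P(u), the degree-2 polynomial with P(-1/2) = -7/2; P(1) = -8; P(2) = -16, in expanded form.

Build the Lagrange basis polynomials:
L_0(u) = (u - 1)(u - 2) / [15/4] = (4/15)u^2 - (4/5)u + 8/15
L_1(u) = (u + 1/2)(u - 2) / [-3/2] = -(2/3)u^2 + u + 2/3
L_2(u) = (u + 1/2)(u - 1) / [5/2] = (2/5)u^2 - (1/5)u - 1/5
P(u) = (-7/2)·L_0 + (-8)·L_1 + (-16)·L_2
  (-7/2)·L_0(u) = -(14/15)u^2 + (14/5)u - 28/15
  (-8)·L_1(u) = (16/3)u^2 - 8u - 16/3
  (-16)·L_2(u) = -(32/5)u^2 + (16/5)u + 16/5
Adding term by term: -2u^2 - 2u - 4

P(u) = -2u^2 - 2u - 4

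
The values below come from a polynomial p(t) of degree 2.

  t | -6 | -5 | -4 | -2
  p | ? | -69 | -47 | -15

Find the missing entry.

-95

The 3 known values determine p uniquely (degree ≤ 2).
Evaluate each Lagrange basis at t = -6:
L_0(-6) = (-2)·(-4)/[(-1)·(-3)] = 8/3
L_1(-6) = (-1)·(-4)/[(1)·(-2)] = -2
L_2(-6) = (-1)·(-2)/[(3)·(2)] = 1/3
Sum: (-69)·(8/3) + (-47)·(-2) + (-15)·(1/3) = -95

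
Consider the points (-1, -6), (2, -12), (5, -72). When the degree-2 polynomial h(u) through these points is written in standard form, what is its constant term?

L_0(u) = (u - 2)(u - 5) / [18] = (1/18)u^2 - (7/18)u + 5/9
L_1(u) = (u + 1)(u - 5) / [-9] = -(1/9)u^2 + (4/9)u + 5/9
L_2(u) = (u + 1)(u - 2) / [18] = (1/18)u^2 - (1/18)u - 1/9
h(u) = (-6)·L_0 + (-12)·L_1 + (-72)·L_2
Only the constant term is needed; take it from each L_i and combine:
(-6)·(5/9) + (-12)·(5/9) + (-72)·(-1/9) = -2

-2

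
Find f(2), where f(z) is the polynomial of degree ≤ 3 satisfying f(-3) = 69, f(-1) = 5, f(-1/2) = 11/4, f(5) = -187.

-1

Evaluate each Lagrange basis at z = 2:
L_0(2) = (3)·(5/2)·(-3)/[(-2)·(-5/2)·(-8)] = 9/16
L_1(2) = (5)·(5/2)·(-3)/[(2)·(-1/2)·(-6)] = -25/4
L_2(2) = (5)·(3)·(-3)/[(5/2)·(1/2)·(-11/2)] = 72/11
L_3(2) = (5)·(3)·(5/2)/[(8)·(6)·(11/2)] = 25/176
Sum: 69·(9/16) + 5·(-25/4) + 11/4·(72/11) + (-187)·(25/176) = -1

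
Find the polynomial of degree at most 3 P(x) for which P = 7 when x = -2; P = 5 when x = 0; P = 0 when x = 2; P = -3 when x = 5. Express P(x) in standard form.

P(x) = (27/280)x^3 - (3/8)x^2 - (299/140)x + 5

Newton's divided differences:
P[-2,0] = (5 - 7) / (0 - (-2)) = -1
P[0,2] = (0 - 5) / (2 - 0) = -5/2
P[2,5] = (-3 - 0) / (5 - 2) = -1
P[-2,0,2] = (-5/2 - (-1)) / (2 - (-2)) = -3/8
P[0,2,5] = (-1 - (-5/2)) / (5 - 0) = 3/10
P[-2,0,2,5] = (3/10 - (-3/8)) / (5 - (-2)) = 27/280
P(x) = 7 + (-1)·(x + 2) + (-3/8)·(x + 2)x + (27/280)·(x + 2)x(x - 2)
Expanding: P(x) = (27/280)x^3 - (3/8)x^2 - (299/140)x + 5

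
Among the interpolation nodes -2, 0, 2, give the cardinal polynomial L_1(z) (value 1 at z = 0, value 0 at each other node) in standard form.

L_1(z) = (z + 2)(z - 2) / [(2)·(-2)]
       = (z^2 - 4) / (-4)

L_1(z) = -(1/4)z^2 + 1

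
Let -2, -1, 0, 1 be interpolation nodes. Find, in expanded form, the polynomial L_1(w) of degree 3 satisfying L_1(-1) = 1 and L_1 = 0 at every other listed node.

L_1(w) = (1/2)w^3 + (1/2)w^2 - w

L_1(w) = (w + 2)w(w - 1) / [(1)·(-1)·(-2)]
       = (w^3 + w^2 - 2w) / (2)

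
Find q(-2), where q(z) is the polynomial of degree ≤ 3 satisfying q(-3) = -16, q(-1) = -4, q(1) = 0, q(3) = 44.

-6

L_0(-2) = (-1)·(-3)·(-5)/[(-2)·(-4)·(-6)] = 5/16
L_1(-2) = (1)·(-3)·(-5)/[(2)·(-2)·(-4)] = 15/16
L_2(-2) = (1)·(-1)·(-5)/[(4)·(2)·(-2)] = -5/16
L_3(-2) = (1)·(-1)·(-3)/[(6)·(4)·(2)] = 1/16
Sum: (-16)·(5/16) + (-4)·(15/16) + 0 + 44·(1/16) = -6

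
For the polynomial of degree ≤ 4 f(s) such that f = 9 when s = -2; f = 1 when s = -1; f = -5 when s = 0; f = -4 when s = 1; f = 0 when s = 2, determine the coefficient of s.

Build the Lagrange basis polynomials:
L_0(s) = (s + 1)s(s - 1)(s - 2) / [24] = (1/24)s^4 - (1/12)s^3 - (1/24)s^2 + (1/12)s
L_1(s) = (s + 2)s(s - 1)(s - 2) / [-6] = -(1/6)s^4 + (1/6)s^3 + (2/3)s^2 - (2/3)s
L_2(s) = (s + 2)(s + 1)(s - 1)(s - 2) / [4] = (1/4)s^4 - (5/4)s^2 + 1
L_3(s) = (s + 2)(s + 1)s(s - 2) / [-6] = -(1/6)s^4 - (1/6)s^3 + (2/3)s^2 + (2/3)s
L_4(s) = (s + 2)(s + 1)s(s - 1) / [24] = (1/24)s^4 + (1/12)s^3 - (1/24)s^2 - (1/12)s
f(s) = 9·L_0 + 1·L_1 + (-5)·L_2 + (-4)·L_3 + 0·L_4
Only the coefficient of s is needed; take it from each L_i and combine:
9·(1/12) + 1·(-2/3) + (-5)·(0) + (-4)·(2/3) + 0·(-1/12) = -31/12

-31/12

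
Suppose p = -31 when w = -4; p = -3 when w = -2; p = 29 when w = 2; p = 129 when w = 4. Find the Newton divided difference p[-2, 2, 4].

p[-2,2] = (29 - (-3)) / (2 - (-2)) = 8
p[2,4] = (129 - 29) / (4 - 2) = 50
p[-2,2,4] = (50 - 8) / (4 - (-2)) = 7

7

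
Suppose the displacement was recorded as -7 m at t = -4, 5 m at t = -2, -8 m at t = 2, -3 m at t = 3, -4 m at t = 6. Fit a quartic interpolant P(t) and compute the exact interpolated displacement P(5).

151/32

Using Newton's divided-difference form:
P[-4,-2] = (5 - (-7)) / (-2 - (-4)) = 6
P[-2,2] = (-8 - 5) / (2 - (-2)) = -13/4
P[2,3] = (-3 - (-8)) / (3 - 2) = 5
P[3,6] = (-4 - (-3)) / (6 - 3) = -1/3
P[-4,-2,2] = (-13/4 - 6) / (2 - (-4)) = -37/24
P[-2,2,3] = (5 - (-13/4)) / (3 - (-2)) = 33/20
P[2,3,6] = (-1/3 - 5) / (6 - 2) = -4/3
P[-4,-2,2,3] = (33/20 - (-37/24)) / (3 - (-4)) = 383/840
P[-2,2,3,6] = (-4/3 - 33/20) / (6 - (-2)) = -179/480
P[-4,-2,2,3,6] = (-179/480 - 383/840) / (6 - (-4)) = -557/6720
P(5) = -7 + 6·(9) + (-37/24)·(9)·(7) + (383/840)·(9)·(7)·(3) + (-557/6720)·(9)·(7)·(3)·(2) = 151/32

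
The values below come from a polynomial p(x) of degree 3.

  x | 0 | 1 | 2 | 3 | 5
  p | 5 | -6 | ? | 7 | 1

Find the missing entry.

The 4 known values determine p uniquely (degree ≤ 3).
L_0(2) = (1)·(-1)·(-3)/[(-1)·(-3)·(-5)] = -1/5
L_1(2) = (2)·(-1)·(-3)/[(1)·(-2)·(-4)] = 3/4
L_2(2) = (2)·(1)·(-3)/[(3)·(2)·(-2)] = 1/2
L_3(2) = (2)·(1)·(-1)/[(5)·(4)·(2)] = -1/20
Sum: 5·(-1/5) + (-6)·(3/4) + 7·(1/2) + 1·(-1/20) = -41/20

-41/20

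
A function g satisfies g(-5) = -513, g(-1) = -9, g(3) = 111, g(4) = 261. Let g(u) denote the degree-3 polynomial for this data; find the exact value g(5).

L_0(5) = (6)·(2)·(1)/[(-4)·(-8)·(-9)] = -1/24
L_1(5) = (10)·(2)·(1)/[(4)·(-4)·(-5)] = 1/4
L_2(5) = (10)·(6)·(1)/[(8)·(4)·(-1)] = -15/8
L_3(5) = (10)·(6)·(2)/[(9)·(5)·(1)] = 8/3
Sum: (-513)·(-1/24) + (-9)·(1/4) + 111·(-15/8) + 261·(8/3) = 507

507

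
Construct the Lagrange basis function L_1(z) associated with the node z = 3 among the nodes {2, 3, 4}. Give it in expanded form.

L_1(z) = -z^2 + 6z - 8

L_1(z) = (z - 2)(z - 4) / [(1)·(-1)]
       = (z^2 - 6z + 8) / (-1)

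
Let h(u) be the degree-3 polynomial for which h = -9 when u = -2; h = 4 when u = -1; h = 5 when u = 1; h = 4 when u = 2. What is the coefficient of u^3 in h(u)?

11/12

L_0(u) = (u + 1)(u - 1)(u - 2) / [-12] = -(1/12)u^3 + (1/6)u^2 + (1/12)u - 1/6
L_1(u) = (u + 2)(u - 1)(u - 2) / [6] = (1/6)u^3 - (1/6)u^2 - (2/3)u + 2/3
L_2(u) = (u + 2)(u + 1)(u - 2) / [-6] = -(1/6)u^3 - (1/6)u^2 + (2/3)u + 2/3
L_3(u) = (u + 2)(u + 1)(u - 1) / [12] = (1/12)u^3 + (1/6)u^2 - (1/12)u - 1/6
h(u) = (-9)·L_0 + 4·L_1 + 5·L_2 + 4·L_3
Only the coefficient of u^3 is needed; take it from each L_i and combine:
(-9)·(-1/12) + 4·(1/6) + 5·(-1/6) + 4·(1/12) = 11/12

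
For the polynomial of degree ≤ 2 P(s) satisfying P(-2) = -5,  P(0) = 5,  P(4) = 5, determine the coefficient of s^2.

-5/6

Build the Lagrange basis polynomials:
L_0(s) = s(s - 4) / [12] = (1/12)s^2 - (1/3)s
L_1(s) = (s + 2)(s - 4) / [-8] = -(1/8)s^2 + (1/4)s + 1
L_2(s) = (s + 2)s / [24] = (1/24)s^2 + (1/12)s
P(s) = (-5)·L_0 + 5·L_1 + 5·L_2
Only the coefficient of s^2 is needed; take it from each L_i and combine:
(-5)·(1/12) + 5·(-1/8) + 5·(1/24) = -5/6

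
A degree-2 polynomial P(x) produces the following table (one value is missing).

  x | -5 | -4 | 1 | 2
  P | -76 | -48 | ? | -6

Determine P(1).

2

The 3 known values determine P uniquely (degree ≤ 2).
L_0(1) = (5)·(-1)/[(-1)·(-7)] = -5/7
L_1(1) = (6)·(-1)/[(1)·(-6)] = 1
L_2(1) = (6)·(5)/[(7)·(6)] = 5/7
Sum: (-76)·(-5/7) + (-48)·(1) + (-6)·(5/7) = 2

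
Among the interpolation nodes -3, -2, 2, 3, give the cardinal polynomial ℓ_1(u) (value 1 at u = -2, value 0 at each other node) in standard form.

ℓ_1(u) = (u + 3)(u - 2)(u - 3) / [(1)·(-4)·(-5)]
       = (u^3 - 2u^2 - 9u + 18) / (20)

ℓ_1(u) = (1/20)u^3 - (1/10)u^2 - (9/20)u + 9/10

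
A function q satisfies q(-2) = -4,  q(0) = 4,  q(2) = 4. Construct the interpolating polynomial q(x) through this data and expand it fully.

Build the Lagrange basis polynomials:
L_0(x) = x(x - 2) / [8] = (1/8)x^2 - (1/4)x
L_1(x) = (x + 2)(x - 2) / [-4] = -(1/4)x^2 + 1
L_2(x) = (x + 2)x / [8] = (1/8)x^2 + (1/4)x
q(x) = (-4)·L_0 + 4·L_1 + 4·L_2
  (-4)·L_0(x) = -(1/2)x^2 + x
  4·L_1(x) = -x^2 + 4
  4·L_2(x) = (1/2)x^2 + x
Adding term by term: -x^2 + 2x + 4

q(x) = -x^2 + 2x + 4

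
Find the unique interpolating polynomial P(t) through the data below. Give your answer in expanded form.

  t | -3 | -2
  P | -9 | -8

L_0(t) = (t + 2) / [-1] = -t - 2
L_1(t) = (t + 3) / [1] = t + 3
P(t) = (-9)·L_0 + (-8)·L_1
  (-9)·L_0(t) = 9t + 18
  (-8)·L_1(t) = -8t - 24
Adding term by term: t - 6

P(t) = t - 6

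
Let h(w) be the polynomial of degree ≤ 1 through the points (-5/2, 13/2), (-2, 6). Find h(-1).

5

Evaluate each Lagrange basis at w = -1:
L_0(-1) = (1)/[(-1/2)] = -2
L_1(-1) = (3/2)/[(1/2)] = 3
Sum: 13/2·(-2) + 6·(3) = 5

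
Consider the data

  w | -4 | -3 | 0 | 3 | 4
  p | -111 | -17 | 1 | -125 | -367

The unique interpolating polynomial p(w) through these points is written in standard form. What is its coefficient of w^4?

-1

L_0(w) = (w + 3)w(w - 3)(w - 4) / [224] = (1/224)w^4 - (1/56)w^3 - (9/224)w^2 + (9/56)w
L_1(w) = (w + 4)w(w - 3)(w - 4) / [-126] = -(1/126)w^4 + (1/42)w^3 + (8/63)w^2 - (8/21)w
L_2(w) = (w + 4)(w + 3)(w - 3)(w - 4) / [144] = (1/144)w^4 - (25/144)w^2 + 1
L_3(w) = (w + 4)(w + 3)w(w - 4) / [-126] = -(1/126)w^4 - (1/42)w^3 + (8/63)w^2 + (8/21)w
L_4(w) = (w + 4)(w + 3)w(w - 3) / [224] = (1/224)w^4 + (1/56)w^3 - (9/224)w^2 - (9/56)w
p(w) = (-111)·L_0 + (-17)·L_1 + 1·L_2 + (-125)·L_3 + (-367)·L_4
Only the coefficient of w^4 is needed; take it from each L_i and combine:
(-111)·(1/224) + (-17)·(-1/126) + 1·(1/144) + (-125)·(-1/126) + (-367)·(1/224) = -1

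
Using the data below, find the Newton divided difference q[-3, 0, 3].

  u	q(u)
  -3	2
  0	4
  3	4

q[-3,0] = (4 - 2) / (0 - (-3)) = 2/3
q[0,3] = (4 - 4) / (3 - 0) = 0
q[-3,0,3] = (0 - 2/3) / (3 - (-3)) = -1/9

-1/9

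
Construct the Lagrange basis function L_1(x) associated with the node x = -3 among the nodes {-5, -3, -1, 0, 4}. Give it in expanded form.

L_1(x) = (x + 5)(x + 1)x(x - 4) / [(2)·(-2)·(-3)·(-7)]
       = (x^4 + 2x^3 - 19x^2 - 20x) / (-84)

L_1(x) = -(1/84)x^4 - (1/42)x^3 + (19/84)x^2 + (5/21)x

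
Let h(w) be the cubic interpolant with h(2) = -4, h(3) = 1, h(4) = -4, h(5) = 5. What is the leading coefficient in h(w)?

The leading coefficient equals the top divided difference h[2,3,4,5].
h[2,3] = (1 - (-4)) / (3 - 2) = 5
h[3,4] = (-4 - 1) / (4 - 3) = -5
h[4,5] = (5 - (-4)) / (5 - 4) = 9
h[2,3,4] = (-5 - 5) / (4 - 2) = -5
h[3,4,5] = (9 - (-5)) / (5 - 3) = 7
h[2,3,4,5] = (7 - (-5)) / (5 - 2) = 4

4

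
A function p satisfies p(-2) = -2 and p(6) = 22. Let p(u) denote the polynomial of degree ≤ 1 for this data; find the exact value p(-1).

1

Evaluate each Lagrange basis at u = -1:
L_0(-1) = (-7)/[(-8)] = 7/8
L_1(-1) = (1)/[(8)] = 1/8
Sum: (-2)·(7/8) + 22·(1/8) = 1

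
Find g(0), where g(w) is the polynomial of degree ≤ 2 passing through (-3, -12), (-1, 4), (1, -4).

3

Evaluate each Lagrange basis at w = 0:
L_0(0) = (1)·(-1)/[(-2)·(-4)] = -1/8
L_1(0) = (3)·(-1)/[(2)·(-2)] = 3/4
L_2(0) = (3)·(1)/[(4)·(2)] = 3/8
Sum: (-12)·(-1/8) + 4·(3/4) + (-4)·(3/8) = 3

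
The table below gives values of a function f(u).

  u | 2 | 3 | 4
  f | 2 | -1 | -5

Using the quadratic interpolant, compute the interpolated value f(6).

-16

Evaluate each Lagrange basis at u = 6:
L_0(6) = (3)·(2)/[(-1)·(-2)] = 3
L_1(6) = (4)·(2)/[(1)·(-1)] = -8
L_2(6) = (4)·(3)/[(2)·(1)] = 6
Sum: 2·(3) + (-1)·(-8) + (-5)·(6) = -16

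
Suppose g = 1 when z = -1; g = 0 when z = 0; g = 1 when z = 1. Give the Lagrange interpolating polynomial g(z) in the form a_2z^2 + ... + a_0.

g(z) = z^2

Build the Lagrange basis polynomials:
L_0(z) = z(z - 1) / [2] = (1/2)z^2 - (1/2)z
L_1(z) = (z + 1)(z - 1) / [-1] = -z^2 + 1
L_2(z) = (z + 1)z / [2] = (1/2)z^2 + (1/2)z
g(z) = 1·L_0 + 0·L_1 + 1·L_2
  1·L_0(z) = (1/2)z^2 - (1/2)z
  0·L_1(z) = 0
  1·L_2(z) = (1/2)z^2 + (1/2)z
Adding term by term: z^2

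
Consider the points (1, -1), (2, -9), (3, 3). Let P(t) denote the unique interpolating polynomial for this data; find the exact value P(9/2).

117/2

Evaluate each Lagrange basis at t = 9/2:
L_0(9/2) = (5/2)·(3/2)/[(-1)·(-2)] = 15/8
L_1(9/2) = (7/2)·(3/2)/[(1)·(-1)] = -21/4
L_2(9/2) = (7/2)·(5/2)/[(2)·(1)] = 35/8
Sum: (-1)·(15/8) + (-9)·(-21/4) + 3·(35/8) = 117/2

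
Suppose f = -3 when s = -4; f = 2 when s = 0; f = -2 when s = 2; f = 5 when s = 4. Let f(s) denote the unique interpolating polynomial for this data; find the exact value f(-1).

145/32

L_0(-1) = (-1)·(-3)·(-5)/[(-4)·(-6)·(-8)] = 5/64
L_1(-1) = (3)·(-3)·(-5)/[(4)·(-2)·(-4)] = 45/32
L_2(-1) = (3)·(-1)·(-5)/[(6)·(2)·(-2)] = -5/8
L_3(-1) = (3)·(-1)·(-3)/[(8)·(4)·(2)] = 9/64
Sum: (-3)·(5/64) + 2·(45/32) + (-2)·(-5/8) + 5·(9/64) = 145/32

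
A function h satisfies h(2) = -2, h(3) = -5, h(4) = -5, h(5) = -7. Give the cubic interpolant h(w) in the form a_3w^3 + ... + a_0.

h(w) = -(5/6)w^3 + 9w^2 - (193/6)w + 33

Newton's divided differences:
h[2,3] = (-5 - (-2)) / (3 - 2) = -3
h[3,4] = (-5 - (-5)) / (4 - 3) = 0
h[4,5] = (-7 - (-5)) / (5 - 4) = -2
h[2,3,4] = (0 - (-3)) / (4 - 2) = 3/2
h[3,4,5] = (-2 - 0) / (5 - 3) = -1
h[2,3,4,5] = (-1 - 3/2) / (5 - 2) = -5/6
h(w) = -2 + (-3)·(w - 2) + (3/2)·(w - 2)(w - 3) + (-5/6)·(w - 2)(w - 3)(w - 4)
Expanding: h(w) = -(5/6)w^3 + 9w^2 - (193/6)w + 33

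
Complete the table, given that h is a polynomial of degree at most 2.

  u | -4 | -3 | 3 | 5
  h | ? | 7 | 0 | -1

The 3 known values determine h uniquely (degree ≤ 2).
Evaluate each Lagrange basis at u = -4:
L_0(-4) = (-7)·(-9)/[(-6)·(-8)] = 21/16
L_1(-4) = (-1)·(-9)/[(6)·(-2)] = -3/4
L_2(-4) = (-1)·(-7)/[(8)·(2)] = 7/16
Sum: 7·(21/16) + 0 + (-1)·(7/16) = 35/4

35/4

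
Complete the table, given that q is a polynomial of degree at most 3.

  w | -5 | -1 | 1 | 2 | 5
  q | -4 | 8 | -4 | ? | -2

The 4 known values determine q uniquely (degree ≤ 3).
Evaluate each Lagrange basis at w = 2:
L_0(2) = (3)·(1)·(-3)/[(-4)·(-6)·(-10)] = 3/80
L_1(2) = (7)·(1)·(-3)/[(4)·(-2)·(-6)] = -7/16
L_2(2) = (7)·(3)·(-3)/[(6)·(2)·(-4)] = 21/16
L_3(2) = (7)·(3)·(1)/[(10)·(6)·(4)] = 7/80
Sum: (-4)·(3/80) + 8·(-7/16) + (-4)·(21/16) + (-2)·(7/80) = -363/40

-363/40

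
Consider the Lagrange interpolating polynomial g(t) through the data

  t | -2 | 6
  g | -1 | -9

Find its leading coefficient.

-1

Build the Lagrange basis polynomials:
L_0(t) = (t - 6) / [-8] = -(1/8)t + 3/4
L_1(t) = (t + 2) / [8] = (1/8)t + 1/4
g(t) = (-1)·L_0 + (-9)·L_1
Only the coefficient of t is needed; take it from each L_i and combine:
(-1)·(-1/8) + (-9)·(1/8) = -1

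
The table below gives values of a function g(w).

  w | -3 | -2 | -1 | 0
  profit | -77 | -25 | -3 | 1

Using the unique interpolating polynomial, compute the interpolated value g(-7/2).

Using Newton's divided-difference form:
g[-3,-2] = (-25 - (-77)) / (-2 - (-3)) = 52
g[-2,-1] = (-3 - (-25)) / (-1 - (-2)) = 22
g[-1,0] = (1 - (-3)) / (0 - (-1)) = 4
g[-3,-2,-1] = (22 - 52) / (-1 - (-3)) = -15
g[-2,-1,0] = (4 - 22) / (0 - (-2)) = -9
g[-3,-2,-1,0] = (-9 - (-15)) / (0 - (-3)) = 2
g(-7/2) = -77 + 52·(-1/2) + (-15)·(-1/2)·(-3/2) + 2·(-1/2)·(-3/2)·(-5/2) = -118

-118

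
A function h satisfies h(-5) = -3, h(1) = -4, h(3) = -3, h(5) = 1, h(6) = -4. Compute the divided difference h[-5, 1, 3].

1/12

h[-5,1] = (-4 - (-3)) / (1 - (-5)) = -1/6
h[1,3] = (-3 - (-4)) / (3 - 1) = 1/2
h[-5,1,3] = (1/2 - (-1/6)) / (3 - (-5)) = 1/12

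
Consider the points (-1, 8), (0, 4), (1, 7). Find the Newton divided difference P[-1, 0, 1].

7/2

P[-1,0] = (4 - 8) / (0 - (-1)) = -4
P[0,1] = (7 - 4) / (1 - 0) = 3
P[-1,0,1] = (3 - (-4)) / (1 - (-1)) = 7/2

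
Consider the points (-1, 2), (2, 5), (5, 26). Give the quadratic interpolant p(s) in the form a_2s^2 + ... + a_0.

L_0(s) = (s - 2)(s - 5) / [18] = (1/18)s^2 - (7/18)s + 5/9
L_1(s) = (s + 1)(s - 5) / [-9] = -(1/9)s^2 + (4/9)s + 5/9
L_2(s) = (s + 1)(s - 2) / [18] = (1/18)s^2 - (1/18)s - 1/9
p(s) = 2·L_0 + 5·L_1 + 26·L_2
  2·L_0(s) = (1/9)s^2 - (7/9)s + 10/9
  5·L_1(s) = -(5/9)s^2 + (20/9)s + 25/9
  26·L_2(s) = (13/9)s^2 - (13/9)s - 26/9
Adding term by term: s^2 + 1

p(s) = s^2 + 1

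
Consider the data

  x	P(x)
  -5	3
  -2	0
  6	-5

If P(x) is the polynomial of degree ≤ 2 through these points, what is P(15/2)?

L_0(15/2) = (19/2)·(3/2)/[(-3)·(-11)] = 19/44
L_1(15/2) = (25/2)·(3/2)/[(3)·(-8)] = -25/32
L_2(15/2) = (25/2)·(19/2)/[(11)·(8)] = 475/352
Sum: 3·(19/44) + 0 + (-5)·(475/352) = -1919/352

-1919/352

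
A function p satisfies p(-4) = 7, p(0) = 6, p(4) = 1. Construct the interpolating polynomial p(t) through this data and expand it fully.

L_0(t) = t(t - 4) / [32] = (1/32)t^2 - (1/8)t
L_1(t) = (t + 4)(t - 4) / [-16] = -(1/16)t^2 + 1
L_2(t) = (t + 4)t / [32] = (1/32)t^2 + (1/8)t
p(t) = 7·L_0 + 6·L_1 + 1·L_2
  7·L_0(t) = (7/32)t^2 - (7/8)t
  6·L_1(t) = -(3/8)t^2 + 6
  1·L_2(t) = (1/32)t^2 + (1/8)t
Adding term by term: -(1/8)t^2 - (3/4)t + 6

p(t) = -(1/8)t^2 - (3/4)t + 6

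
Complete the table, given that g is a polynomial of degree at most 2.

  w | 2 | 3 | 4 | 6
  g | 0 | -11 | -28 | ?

The 3 known values determine g uniquely (degree ≤ 2).
Evaluate each Lagrange basis at w = 6:
L_0(6) = (3)·(2)/[(-1)·(-2)] = 3
L_1(6) = (4)·(2)/[(1)·(-1)] = -8
L_2(6) = (4)·(3)/[(2)·(1)] = 6
Sum: 0 + (-11)·(-8) + (-28)·(6) = -80

-80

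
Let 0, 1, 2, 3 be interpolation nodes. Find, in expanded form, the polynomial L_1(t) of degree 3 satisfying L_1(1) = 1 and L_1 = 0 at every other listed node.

L_1(t) = (1/2)t^3 - (5/2)t^2 + 3t

L_1(t) = t(t - 2)(t - 3) / [(1)·(-1)·(-2)]
       = (t^3 - 5t^2 + 6t) / (2)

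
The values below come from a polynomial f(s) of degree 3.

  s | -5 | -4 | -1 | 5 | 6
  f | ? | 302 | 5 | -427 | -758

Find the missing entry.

The 4 known values determine f uniquely (degree ≤ 3).
Evaluate each Lagrange basis at s = -5:
L_0(-5) = (-4)·(-10)·(-11)/[(-3)·(-9)·(-10)] = 44/27
L_1(-5) = (-1)·(-10)·(-11)/[(3)·(-6)·(-7)] = -55/63
L_2(-5) = (-1)·(-4)·(-11)/[(9)·(6)·(-1)] = 22/27
L_3(-5) = (-1)·(-4)·(-10)/[(10)·(7)·(1)] = -4/7
Sum: 302·(44/27) + 5·(-55/63) + (-427)·(22/27) + (-758)·(-4/7) = 573

573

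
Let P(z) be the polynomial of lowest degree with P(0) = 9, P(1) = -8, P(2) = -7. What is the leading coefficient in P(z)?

9

The leading coefficient equals the top divided difference P[0,1,2].
P[0,1] = (-8 - 9) / (1 - 0) = -17
P[1,2] = (-7 - (-8)) / (2 - 1) = 1
P[0,1,2] = (1 - (-17)) / (2 - 0) = 9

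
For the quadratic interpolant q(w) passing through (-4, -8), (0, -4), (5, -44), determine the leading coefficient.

-1

The leading coefficient equals the top divided difference q[-4,0,5].
q[-4,0] = (-4 - (-8)) / (0 - (-4)) = 1
q[0,5] = (-44 - (-4)) / (5 - 0) = -8
q[-4,0,5] = (-8 - 1) / (5 - (-4)) = -1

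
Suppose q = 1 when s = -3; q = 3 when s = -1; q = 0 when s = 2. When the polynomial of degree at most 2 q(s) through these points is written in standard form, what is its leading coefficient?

The leading coefficient equals the top divided difference q[-3,-1,2].
q[-3,-1] = (3 - 1) / (-1 - (-3)) = 1
q[-1,2] = (0 - 3) / (2 - (-1)) = -1
q[-3,-1,2] = (-1 - 1) / (2 - (-3)) = -2/5

-2/5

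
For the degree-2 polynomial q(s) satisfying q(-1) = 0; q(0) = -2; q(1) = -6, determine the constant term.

-2

Build the Lagrange basis polynomials:
L_0(s) = s(s - 1) / [2] = (1/2)s^2 - (1/2)s
L_1(s) = (s + 1)(s - 1) / [-1] = -s^2 + 1
L_2(s) = (s + 1)s / [2] = (1/2)s^2 + (1/2)s
q(s) = 0·L_0 + (-2)·L_1 + (-6)·L_2
Only the constant term is needed; take it from each L_i and combine:
0·(0) + (-2)·(1) + (-6)·(0) = -2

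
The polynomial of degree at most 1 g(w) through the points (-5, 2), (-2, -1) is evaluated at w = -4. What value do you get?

L_0(-4) = (-2)/[(-3)] = 2/3
L_1(-4) = (1)/[(3)] = 1/3
Sum: 2·(2/3) + (-1)·(1/3) = 1

1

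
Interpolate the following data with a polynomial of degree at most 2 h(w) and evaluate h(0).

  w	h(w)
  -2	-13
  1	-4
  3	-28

Evaluate each Lagrange basis at w = 0:
L_0(0) = (-1)·(-3)/[(-3)·(-5)] = 1/5
L_1(0) = (2)·(-3)/[(3)·(-2)] = 1
L_2(0) = (2)·(-1)/[(5)·(2)] = -1/5
Sum: (-13)·(1/5) + (-4)·(1) + (-28)·(-1/5) = -1

-1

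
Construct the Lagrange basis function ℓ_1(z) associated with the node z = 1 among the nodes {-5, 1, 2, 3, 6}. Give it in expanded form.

ℓ_1(z) = -(1/60)z^4 + (1/10)z^3 + (19/60)z^2 - (12/5)z + 3

ℓ_1(z) = (z + 5)(z - 2)(z - 3)(z - 6) / [(6)·(-1)·(-2)·(-5)]
       = (z^4 - 6z^3 - 19z^2 + 144z - 180) / (-60)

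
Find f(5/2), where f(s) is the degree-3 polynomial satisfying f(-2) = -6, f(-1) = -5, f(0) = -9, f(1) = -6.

Evaluate each Lagrange basis at s = 5/2:
L_0(5/2) = (7/2)·(5/2)·(3/2)/[(-1)·(-2)·(-3)] = -35/16
L_1(5/2) = (9/2)·(5/2)·(3/2)/[(1)·(-1)·(-2)] = 135/16
L_2(5/2) = (9/2)·(7/2)·(3/2)/[(2)·(1)·(-1)] = -189/16
L_3(5/2) = (9/2)·(7/2)·(5/2)/[(3)·(2)·(1)] = 105/16
Sum: (-6)·(-35/16) + (-5)·(135/16) + (-9)·(-189/16) + (-6)·(105/16) = 303/8

303/8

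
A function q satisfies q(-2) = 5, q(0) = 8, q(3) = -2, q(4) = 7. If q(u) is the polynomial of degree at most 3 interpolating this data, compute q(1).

51/20

Using Newton's divided-difference form:
q[-2,0] = (8 - 5) / (0 - (-2)) = 3/2
q[0,3] = (-2 - 8) / (3 - 0) = -10/3
q[3,4] = (7 - (-2)) / (4 - 3) = 9
q[-2,0,3] = (-10/3 - 3/2) / (3 - (-2)) = -29/30
q[0,3,4] = (9 - (-10/3)) / (4 - 0) = 37/12
q[-2,0,3,4] = (37/12 - (-29/30)) / (4 - (-2)) = 27/40
q(1) = 5 + (3/2)·(3) + (-29/30)·(3)·(1) + (27/40)·(3)·(1)·(-2) = 51/20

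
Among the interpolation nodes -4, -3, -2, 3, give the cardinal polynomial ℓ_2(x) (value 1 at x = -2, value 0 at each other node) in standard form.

ℓ_2(x) = -(1/10)x^3 - (2/5)x^2 + (9/10)x + 18/5

ℓ_2(x) = (x + 4)(x + 3)(x - 3) / [(2)·(1)·(-5)]
       = (x^3 + 4x^2 - 9x - 36) / (-10)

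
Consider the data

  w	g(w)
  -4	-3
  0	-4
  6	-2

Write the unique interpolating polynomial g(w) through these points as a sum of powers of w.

g(w) = (7/120)w^2 - (1/60)w - 4

L_0(w) = w(w - 6) / [40] = (1/40)w^2 - (3/20)w
L_1(w) = (w + 4)(w - 6) / [-24] = -(1/24)w^2 + (1/12)w + 1
L_2(w) = (w + 4)w / [60] = (1/60)w^2 + (1/15)w
g(w) = (-3)·L_0 + (-4)·L_1 + (-2)·L_2
  (-3)·L_0(w) = -(3/40)w^2 + (9/20)w
  (-4)·L_1(w) = (1/6)w^2 - (1/3)w - 4
  (-2)·L_2(w) = -(1/30)w^2 - (2/15)w
Adding term by term: (7/120)w^2 - (1/60)w - 4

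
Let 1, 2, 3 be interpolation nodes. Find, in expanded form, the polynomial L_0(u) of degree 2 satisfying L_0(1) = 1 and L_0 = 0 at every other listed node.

L_0(u) = (1/2)u^2 - (5/2)u + 3

L_0(u) = (u - 2)(u - 3) / [(-1)·(-2)]
       = (u^2 - 5u + 6) / (2)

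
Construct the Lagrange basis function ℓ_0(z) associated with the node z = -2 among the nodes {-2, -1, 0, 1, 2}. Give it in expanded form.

ℓ_0(z) = (1/24)z^4 - (1/12)z^3 - (1/24)z^2 + (1/12)z

ℓ_0(z) = (z + 1)z(z - 1)(z - 2) / [(-1)·(-2)·(-3)·(-4)]
       = (z^4 - 2z^3 - z^2 + 2z) / (24)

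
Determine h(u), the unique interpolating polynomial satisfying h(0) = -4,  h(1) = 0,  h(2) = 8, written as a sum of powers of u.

h(u) = 2u^2 + 2u - 4

Build the Lagrange basis polynomials:
L_0(u) = (u - 1)(u - 2) / [2] = (1/2)u^2 - (3/2)u + 1
L_1(u) = u(u - 2) / [-1] = -u^2 + 2u
L_2(u) = u(u - 1) / [2] = (1/2)u^2 - (1/2)u
h(u) = (-4)·L_0 + 0·L_1 + 8·L_2
  (-4)·L_0(u) = -2u^2 + 6u - 4
  0·L_1(u) = 0
  8·L_2(u) = 4u^2 - 4u
Adding term by term: 2u^2 + 2u - 4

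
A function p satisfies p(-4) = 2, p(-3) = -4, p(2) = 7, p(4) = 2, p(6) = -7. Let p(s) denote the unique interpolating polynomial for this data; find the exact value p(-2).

-137/35

Using Newton's divided-difference form:
p[-4,-3] = (-4 - 2) / (-3 - (-4)) = -6
p[-3,2] = (7 - (-4)) / (2 - (-3)) = 11/5
p[2,4] = (2 - 7) / (4 - 2) = -5/2
p[4,6] = (-7 - 2) / (6 - 4) = -9/2
p[-4,-3,2] = (11/5 - (-6)) / (2 - (-4)) = 41/30
p[-3,2,4] = (-5/2 - 11/5) / (4 - (-3)) = -47/70
p[2,4,6] = (-9/2 - (-5/2)) / (6 - 2) = -1/2
p[-4,-3,2,4] = (-47/70 - 41/30) / (4 - (-4)) = -107/420
p[-3,2,4,6] = (-1/2 - (-47/70)) / (6 - (-3)) = 2/105
p[-4,-3,2,4,6] = (2/105 - (-107/420)) / (6 - (-4)) = 23/840
p(-2) = 2 + (-6)·(2) + (41/30)·(2)·(1) + (-107/420)·(2)·(1)·(-4) + (23/840)·(2)·(1)·(-4)·(-6) = -137/35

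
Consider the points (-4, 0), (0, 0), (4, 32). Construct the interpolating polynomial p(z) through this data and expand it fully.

Build the Lagrange basis polynomials:
L_0(z) = z(z - 4) / [32] = (1/32)z^2 - (1/8)z
L_1(z) = (z + 4)(z - 4) / [-16] = -(1/16)z^2 + 1
L_2(z) = (z + 4)z / [32] = (1/32)z^2 + (1/8)z
p(z) = 0·L_0 + 0·L_1 + 32·L_2
  0·L_0(z) = 0
  0·L_1(z) = 0
  32·L_2(z) = z^2 + 4z
Adding term by term: z^2 + 4z

p(z) = z^2 + 4z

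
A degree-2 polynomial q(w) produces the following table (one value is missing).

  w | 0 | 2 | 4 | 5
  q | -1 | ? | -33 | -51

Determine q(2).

-9

The 3 known values determine q uniquely (degree ≤ 2).
Evaluate each Lagrange basis at w = 2:
L_0(2) = (-2)·(-3)/[(-4)·(-5)] = 3/10
L_1(2) = (2)·(-3)/[(4)·(-1)] = 3/2
L_2(2) = (2)·(-2)/[(5)·(1)] = -4/5
Sum: (-1)·(3/10) + (-33)·(3/2) + (-51)·(-4/5) = -9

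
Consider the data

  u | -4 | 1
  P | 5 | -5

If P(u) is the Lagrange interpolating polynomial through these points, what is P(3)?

-9

L_0(3) = (2)/[(-5)] = -2/5
L_1(3) = (7)/[(5)] = 7/5
Sum: 5·(-2/5) + (-5)·(7/5) = -9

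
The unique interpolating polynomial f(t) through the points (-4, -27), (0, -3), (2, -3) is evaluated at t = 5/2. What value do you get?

Evaluate each Lagrange basis at t = 5/2:
L_0(5/2) = (5/2)·(1/2)/[(-4)·(-6)] = 5/96
L_1(5/2) = (13/2)·(1/2)/[(4)·(-2)] = -13/32
L_2(5/2) = (13/2)·(5/2)/[(6)·(2)] = 65/48
Sum: (-27)·(5/96) + (-3)·(-13/32) + (-3)·(65/48) = -17/4

-17/4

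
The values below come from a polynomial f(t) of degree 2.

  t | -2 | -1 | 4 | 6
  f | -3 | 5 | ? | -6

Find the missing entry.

The 3 known values determine f uniquely (degree ≤ 2).
Evaluate each Lagrange basis at t = 4:
L_0(4) = (5)·(-2)/[(-1)·(-8)] = -5/4
L_1(4) = (6)·(-2)/[(1)·(-7)] = 12/7
L_2(4) = (6)·(5)/[(8)·(7)] = 15/28
Sum: (-3)·(-5/4) + 5·(12/7) + (-6)·(15/28) = 255/28

255/28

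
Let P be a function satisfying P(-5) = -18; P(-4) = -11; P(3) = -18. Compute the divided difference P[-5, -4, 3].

-1

P[-5,-4] = (-11 - (-18)) / (-4 - (-5)) = 7
P[-4,3] = (-18 - (-11)) / (3 - (-4)) = -1
P[-5,-4,3] = (-1 - 7) / (3 - (-5)) = -1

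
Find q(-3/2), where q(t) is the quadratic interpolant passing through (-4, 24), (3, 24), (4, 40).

Using Newton's divided-difference form:
q[-4,3] = (24 - 24) / (3 - (-4)) = 0
q[3,4] = (40 - 24) / (4 - 3) = 16
q[-4,3,4] = (16 - 0) / (4 - (-4)) = 2
q(-3/2) = 24 + 0·(5/2) + 2·(5/2)·(-9/2) = 3/2

3/2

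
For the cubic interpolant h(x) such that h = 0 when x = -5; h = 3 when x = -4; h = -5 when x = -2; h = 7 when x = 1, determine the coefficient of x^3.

L_0(x) = (x + 4)(x + 2)(x - 1) / [-18] = -(1/18)x^3 - (5/18)x^2 - (1/9)x + 4/9
L_1(x) = (x + 5)(x + 2)(x - 1) / [10] = (1/10)x^3 + (3/5)x^2 + (3/10)x - 1
L_2(x) = (x + 5)(x + 4)(x - 1) / [-18] = -(1/18)x^3 - (4/9)x^2 - (11/18)x + 10/9
L_3(x) = (x + 5)(x + 4)(x + 2) / [90] = (1/90)x^3 + (11/90)x^2 + (19/45)x + 4/9
h(x) = 0·L_0 + 3·L_1 + (-5)·L_2 + 7·L_3
Only the coefficient of x^3 is needed; take it from each L_i and combine:
0·(-1/18) + 3·(1/10) + (-5)·(-1/18) + 7·(1/90) = 59/90

59/90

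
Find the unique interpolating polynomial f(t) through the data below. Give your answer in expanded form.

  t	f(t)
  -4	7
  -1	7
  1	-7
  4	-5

f(t) = (11/30)t^3 + (1/15)t^2 - (221/30)t - 1/15

Build the Lagrange basis polynomials:
L_0(t) = (t + 1)(t - 1)(t - 4) / [-120] = -(1/120)t^3 + (1/30)t^2 + (1/120)t - 1/30
L_1(t) = (t + 4)(t - 1)(t - 4) / [30] = (1/30)t^3 - (1/30)t^2 - (8/15)t + 8/15
L_2(t) = (t + 4)(t + 1)(t - 4) / [-30] = -(1/30)t^3 - (1/30)t^2 + (8/15)t + 8/15
L_3(t) = (t + 4)(t + 1)(t - 1) / [120] = (1/120)t^3 + (1/30)t^2 - (1/120)t - 1/30
f(t) = 7·L_0 + 7·L_1 + (-7)·L_2 + (-5)·L_3
  7·L_0(t) = -(7/120)t^3 + (7/30)t^2 + (7/120)t - 7/30
  7·L_1(t) = (7/30)t^3 - (7/30)t^2 - (56/15)t + 56/15
  (-7)·L_2(t) = (7/30)t^3 + (7/30)t^2 - (56/15)t - 56/15
  (-5)·L_3(t) = -(1/24)t^3 - (1/6)t^2 + (1/24)t + 1/6
Adding term by term: (11/30)t^3 + (1/15)t^2 - (221/30)t - 1/15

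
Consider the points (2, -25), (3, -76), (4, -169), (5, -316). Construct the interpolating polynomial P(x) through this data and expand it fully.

Newton's divided differences:
P[2,3] = (-76 - (-25)) / (3 - 2) = -51
P[3,4] = (-169 - (-76)) / (4 - 3) = -93
P[4,5] = (-316 - (-169)) / (5 - 4) = -147
P[2,3,4] = (-93 - (-51)) / (4 - 2) = -21
P[3,4,5] = (-147 - (-93)) / (5 - 3) = -27
P[2,3,4,5] = (-27 - (-21)) / (5 - 2) = -2
P(x) = -25 + (-51)·(x - 2) + (-21)·(x - 2)(x - 3) + (-2)·(x - 2)(x - 3)(x - 4)
Expanding: P(x) = -2x^3 - 3x^2 + 2x - 1

P(x) = -2x^3 - 3x^2 + 2x - 1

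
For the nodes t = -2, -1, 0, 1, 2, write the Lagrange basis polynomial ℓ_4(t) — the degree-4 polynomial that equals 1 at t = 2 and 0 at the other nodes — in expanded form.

ℓ_4(t) = (1/24)t^4 + (1/12)t^3 - (1/24)t^2 - (1/12)t

ℓ_4(t) = (t + 2)(t + 1)t(t - 1) / [(4)·(3)·(2)·(1)]
       = (t^4 + 2t^3 - t^2 - 2t) / (24)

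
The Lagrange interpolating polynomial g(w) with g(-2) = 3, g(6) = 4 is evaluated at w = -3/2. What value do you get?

49/16

Evaluate each Lagrange basis at w = -3/2:
L_0(-3/2) = (-15/2)/[(-8)] = 15/16
L_1(-3/2) = (1/2)/[(8)] = 1/16
Sum: 3·(15/16) + 4·(1/16) = 49/16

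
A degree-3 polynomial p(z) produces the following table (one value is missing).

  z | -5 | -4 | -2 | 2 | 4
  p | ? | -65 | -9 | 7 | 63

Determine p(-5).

The 4 known values determine p uniquely (degree ≤ 3).
L_0(-5) = (-3)·(-7)·(-9)/[(-2)·(-6)·(-8)] = 63/32
L_1(-5) = (-1)·(-7)·(-9)/[(2)·(-4)·(-6)] = -21/16
L_2(-5) = (-1)·(-3)·(-9)/[(6)·(4)·(-2)] = 9/16
L_3(-5) = (-1)·(-3)·(-7)/[(8)·(6)·(2)] = -7/32
Sum: (-65)·(63/32) + (-9)·(-21/16) + 7·(9/16) + 63·(-7/32) = -126

-126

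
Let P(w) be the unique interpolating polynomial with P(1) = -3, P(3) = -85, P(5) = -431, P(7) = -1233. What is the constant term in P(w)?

-1

Build the Lagrange basis polynomials:
L_0(w) = (w - 3)(w - 5)(w - 7) / [-48] = -(1/48)w^3 + (5/16)w^2 - (71/48)w + 35/16
L_1(w) = (w - 1)(w - 5)(w - 7) / [16] = (1/16)w^3 - (13/16)w^2 + (47/16)w - 35/16
L_2(w) = (w - 1)(w - 3)(w - 7) / [-16] = -(1/16)w^3 + (11/16)w^2 - (31/16)w + 21/16
L_3(w) = (w - 1)(w - 3)(w - 5) / [48] = (1/48)w^3 - (3/16)w^2 + (23/48)w - 5/16
P(w) = (-3)·L_0 + (-85)·L_1 + (-431)·L_2 + (-1233)·L_3
Only the constant term is needed; take it from each L_i and combine:
(-3)·(35/16) + (-85)·(-35/16) + (-431)·(21/16) + (-1233)·(-5/16) = -1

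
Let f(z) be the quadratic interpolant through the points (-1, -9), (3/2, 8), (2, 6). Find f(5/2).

11/5

Using Newton's divided-difference form:
f[-1,3/2] = (8 - (-9)) / (3/2 - (-1)) = 34/5
f[3/2,2] = (6 - 8) / (2 - 3/2) = -4
f[-1,3/2,2] = (-4 - 34/5) / (2 - (-1)) = -18/5
f(5/2) = -9 + (34/5)·(7/2) + (-18/5)·(7/2)·(1) = 11/5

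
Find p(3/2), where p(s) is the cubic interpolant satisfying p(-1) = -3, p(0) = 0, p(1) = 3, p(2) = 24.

Evaluate each Lagrange basis at s = 3/2:
L_0(3/2) = (3/2)·(1/2)·(-1/2)/[(-1)·(-2)·(-3)] = 1/16
L_1(3/2) = (5/2)·(1/2)·(-1/2)/[(1)·(-1)·(-2)] = -5/16
L_2(3/2) = (5/2)·(3/2)·(-1/2)/[(2)·(1)·(-1)] = 15/16
L_3(3/2) = (5/2)·(3/2)·(1/2)/[(3)·(2)·(1)] = 5/16
Sum: (-3)·(1/16) + 0 + 3·(15/16) + 24·(5/16) = 81/8

81/8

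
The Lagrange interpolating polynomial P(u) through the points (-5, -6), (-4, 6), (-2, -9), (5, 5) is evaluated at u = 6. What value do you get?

683/9

L_0(6) = (10)·(8)·(1)/[(-1)·(-3)·(-10)] = -8/3
L_1(6) = (11)·(8)·(1)/[(1)·(-2)·(-9)] = 44/9
L_2(6) = (11)·(10)·(1)/[(3)·(2)·(-7)] = -55/21
L_3(6) = (11)·(10)·(8)/[(10)·(9)·(7)] = 88/63
Sum: (-6)·(-8/3) + 6·(44/9) + (-9)·(-55/21) + 5·(88/63) = 683/9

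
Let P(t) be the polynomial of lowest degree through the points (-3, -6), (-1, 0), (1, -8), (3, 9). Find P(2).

-81/16

Using Newton's divided-difference form:
P[-3,-1] = (0 - (-6)) / (-1 - (-3)) = 3
P[-1,1] = (-8 - 0) / (1 - (-1)) = -4
P[1,3] = (9 - (-8)) / (3 - 1) = 17/2
P[-3,-1,1] = (-4 - 3) / (1 - (-3)) = -7/4
P[-1,1,3] = (17/2 - (-4)) / (3 - (-1)) = 25/8
P[-3,-1,1,3] = (25/8 - (-7/4)) / (3 - (-3)) = 13/16
P(2) = -6 + 3·(5) + (-7/4)·(5)·(3) + (13/16)·(5)·(3)·(1) = -81/16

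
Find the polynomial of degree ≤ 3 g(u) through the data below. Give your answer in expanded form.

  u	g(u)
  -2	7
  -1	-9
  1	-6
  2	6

g(u) = -(7/12)u^3 + (14/3)u^2 + (25/12)u - 73/6

Build the Lagrange basis polynomials:
L_0(u) = (u + 1)(u - 1)(u - 2) / [-12] = -(1/12)u^3 + (1/6)u^2 + (1/12)u - 1/6
L_1(u) = (u + 2)(u - 1)(u - 2) / [6] = (1/6)u^3 - (1/6)u^2 - (2/3)u + 2/3
L_2(u) = (u + 2)(u + 1)(u - 2) / [-6] = -(1/6)u^3 - (1/6)u^2 + (2/3)u + 2/3
L_3(u) = (u + 2)(u + 1)(u - 1) / [12] = (1/12)u^3 + (1/6)u^2 - (1/12)u - 1/6
g(u) = 7·L_0 + (-9)·L_1 + (-6)·L_2 + 6·L_3
  7·L_0(u) = -(7/12)u^3 + (7/6)u^2 + (7/12)u - 7/6
  (-9)·L_1(u) = -(3/2)u^3 + (3/2)u^2 + 6u - 6
  (-6)·L_2(u) = u^3 + u^2 - 4u - 4
  6·L_3(u) = (1/2)u^3 + u^2 - (1/2)u - 1
Adding term by term: -(7/12)u^3 + (14/3)u^2 + (25/12)u - 73/6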